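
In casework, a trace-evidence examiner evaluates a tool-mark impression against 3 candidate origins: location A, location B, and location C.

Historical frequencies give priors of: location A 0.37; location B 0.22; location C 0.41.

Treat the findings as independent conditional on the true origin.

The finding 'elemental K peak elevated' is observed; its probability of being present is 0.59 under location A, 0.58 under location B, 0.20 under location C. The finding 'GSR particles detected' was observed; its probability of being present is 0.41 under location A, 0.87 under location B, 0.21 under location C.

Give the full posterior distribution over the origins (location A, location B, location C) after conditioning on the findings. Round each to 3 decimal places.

0.411, 0.510, 0.079

Multiply each prior by the joint likelihood of the evidence pattern:
  location A: 0.37 × 0.59 × 0.41 = 0.089503
  location B: 0.22 × 0.58 × 0.87 = 0.11101
  location C: 0.41 × 0.20 × 0.21 = 0.01722
Marginal likelihood of the evidence = 0.21773.
P(location A | evidence) = 0.089503 / 0.21773 ≈ 0.411
P(location B | evidence) = 0.11101 / 0.21773 ≈ 0.510
P(location C | evidence) = 0.01722 / 0.21773 ≈ 0.079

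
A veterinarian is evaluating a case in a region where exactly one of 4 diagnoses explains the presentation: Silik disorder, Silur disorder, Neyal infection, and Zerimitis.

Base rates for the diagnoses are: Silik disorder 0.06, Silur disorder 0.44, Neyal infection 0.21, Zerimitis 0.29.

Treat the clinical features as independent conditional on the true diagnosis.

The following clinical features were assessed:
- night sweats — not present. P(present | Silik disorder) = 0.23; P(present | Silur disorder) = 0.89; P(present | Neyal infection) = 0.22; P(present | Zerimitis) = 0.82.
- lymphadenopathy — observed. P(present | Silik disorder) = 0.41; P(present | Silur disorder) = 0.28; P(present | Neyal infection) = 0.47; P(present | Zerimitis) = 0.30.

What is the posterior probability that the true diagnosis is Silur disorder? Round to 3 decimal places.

By Bayes' rule with conditional independence, the unnormalized weight for each hypothesis is prior × ∏ likelihoods (using 1 − P(present | H) for each absent clinical feature):
  Silik disorder: 0.06 × (1 − 0.23) × 0.41 = 0.018942
  Silur disorder: 0.44 × (1 − 0.89) × 0.28 = 0.013552
  Neyal infection: 0.21 × (1 − 0.22) × 0.47 = 0.076986
  Zerimitis: 0.29 × (1 − 0.82) × 0.30 = 0.01566
The unnormalized weights sum to 0.12514.
P(Silur disorder | evidence) = 0.013552 / 0.12514 ≈ 0.108.

0.108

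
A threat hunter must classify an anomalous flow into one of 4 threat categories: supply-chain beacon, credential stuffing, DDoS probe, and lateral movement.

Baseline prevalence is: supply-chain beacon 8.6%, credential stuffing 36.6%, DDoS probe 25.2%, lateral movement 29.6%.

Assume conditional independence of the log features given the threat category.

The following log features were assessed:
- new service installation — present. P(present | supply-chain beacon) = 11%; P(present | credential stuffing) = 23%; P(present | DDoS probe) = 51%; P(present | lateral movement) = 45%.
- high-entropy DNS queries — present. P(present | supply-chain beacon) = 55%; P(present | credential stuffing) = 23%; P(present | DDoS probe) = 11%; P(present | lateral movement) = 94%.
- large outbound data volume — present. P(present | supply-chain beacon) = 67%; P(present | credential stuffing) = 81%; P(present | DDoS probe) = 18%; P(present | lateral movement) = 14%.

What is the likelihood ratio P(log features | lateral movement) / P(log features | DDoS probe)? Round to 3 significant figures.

The Bayes factor is the ratio of the joint likelihoods of the log feature pattern under the two hypotheses.
  lateral movement: 0.45 × 0.94 × 0.14 = 0.05922
  DDoS probe: 0.51 × 0.11 × 0.18 = 0.010098
Bayes factor = 0.05922 / 0.010098 ≈ 5.86

5.86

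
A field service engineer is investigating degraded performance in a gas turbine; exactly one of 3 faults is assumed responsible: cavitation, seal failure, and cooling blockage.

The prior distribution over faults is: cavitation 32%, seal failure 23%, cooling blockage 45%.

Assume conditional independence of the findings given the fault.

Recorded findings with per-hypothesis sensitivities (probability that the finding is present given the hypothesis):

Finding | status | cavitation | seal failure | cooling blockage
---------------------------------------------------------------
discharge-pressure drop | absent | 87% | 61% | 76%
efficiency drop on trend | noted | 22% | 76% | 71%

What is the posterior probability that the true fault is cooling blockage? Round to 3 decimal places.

0.498

Multiply each prior by the joint likelihood of the evidence pattern (using 1 − P(present | H) for each absent finding):
  cavitation: 0.32 × (1 − 0.87) × 0.22 = 0.009152
  seal failure: 0.23 × (1 − 0.61) × 0.76 = 0.068172
  cooling blockage: 0.45 × (1 − 0.76) × 0.71 = 0.07668
Normalizing constant Z = 0.009152 + 0.068172 + 0.07668 = 0.154.
P(cooling blockage | evidence) = 0.07668 / 0.154 ≈ 0.498.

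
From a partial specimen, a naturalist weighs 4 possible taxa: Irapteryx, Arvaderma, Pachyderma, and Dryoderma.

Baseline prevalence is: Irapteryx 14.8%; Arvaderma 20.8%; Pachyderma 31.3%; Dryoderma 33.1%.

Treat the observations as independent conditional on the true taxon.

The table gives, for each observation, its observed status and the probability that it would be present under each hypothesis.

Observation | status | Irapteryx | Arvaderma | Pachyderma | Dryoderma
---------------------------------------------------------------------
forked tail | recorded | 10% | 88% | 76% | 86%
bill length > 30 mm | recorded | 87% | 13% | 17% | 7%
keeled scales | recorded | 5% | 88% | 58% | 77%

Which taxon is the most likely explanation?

Pachyderma

Multiply each prior by the joint likelihood of the evidence pattern:
  Irapteryx: 0.148 × 0.10 × 0.87 × 0.05 = 0.0006438
  Arvaderma: 0.208 × 0.88 × 0.13 × 0.88 = 0.02094
  Pachyderma: 0.313 × 0.76 × 0.17 × 0.58 = 0.023455
  Dryoderma: 0.331 × 0.86 × 0.07 × 0.77 = 0.015343
The unnormalized weights sum to 0.060382.
P(Irapteryx | evidence) ≈ 0.0006438 / 0.060382 ≈ 0.011
P(Arvaderma | evidence) ≈ 0.02094 / 0.060382 ≈ 0.347
P(Pachyderma | evidence) ≈ 0.023455 / 0.060382 ≈ 0.388
P(Dryoderma | evidence) ≈ 0.015343 / 0.060382 ≈ 0.254
The largest is 0.388, so Pachyderma is most probable.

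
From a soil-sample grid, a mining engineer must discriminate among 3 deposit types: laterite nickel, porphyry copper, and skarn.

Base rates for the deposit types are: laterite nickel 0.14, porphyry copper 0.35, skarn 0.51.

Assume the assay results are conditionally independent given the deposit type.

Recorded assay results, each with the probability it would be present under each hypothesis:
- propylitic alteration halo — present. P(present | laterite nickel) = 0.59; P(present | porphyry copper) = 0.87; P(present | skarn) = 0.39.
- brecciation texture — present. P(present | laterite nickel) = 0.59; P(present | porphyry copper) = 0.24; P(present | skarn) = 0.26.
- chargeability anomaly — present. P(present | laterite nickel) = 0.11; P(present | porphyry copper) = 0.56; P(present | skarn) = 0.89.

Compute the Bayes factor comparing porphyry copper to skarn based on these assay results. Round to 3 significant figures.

1.30

The Bayes factor is the ratio of the joint likelihoods of the assay result pattern under the two hypotheses.
  porphyry copper: 0.87 × 0.24 × 0.56 = 0.11693
  skarn: 0.39 × 0.26 × 0.89 = 0.090246
Bayes factor = 0.11693 / 0.090246 ≈ 1.30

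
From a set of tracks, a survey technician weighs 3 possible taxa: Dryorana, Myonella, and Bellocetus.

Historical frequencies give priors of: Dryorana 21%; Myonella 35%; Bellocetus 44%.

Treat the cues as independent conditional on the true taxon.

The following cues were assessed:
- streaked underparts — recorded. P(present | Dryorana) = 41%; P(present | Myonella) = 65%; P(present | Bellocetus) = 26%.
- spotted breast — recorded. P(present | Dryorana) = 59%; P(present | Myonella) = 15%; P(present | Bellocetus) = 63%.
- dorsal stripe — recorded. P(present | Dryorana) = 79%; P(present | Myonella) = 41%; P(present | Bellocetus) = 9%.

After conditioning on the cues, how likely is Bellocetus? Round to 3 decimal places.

0.107

By Bayes' rule with conditional independence, the unnormalized weight for each hypothesis is prior × ∏ likelihoods:
  Dryorana: 0.21 × 0.41 × 0.59 × 0.79 = 0.040131
  Myonella: 0.35 × 0.65 × 0.15 × 0.41 = 0.013991
  Bellocetus: 0.44 × 0.26 × 0.63 × 0.09 = 0.0064865
The unnormalized weights sum to 0.060609.
P(Bellocetus | evidence) = 0.0064865 / 0.060609 ≈ 0.107.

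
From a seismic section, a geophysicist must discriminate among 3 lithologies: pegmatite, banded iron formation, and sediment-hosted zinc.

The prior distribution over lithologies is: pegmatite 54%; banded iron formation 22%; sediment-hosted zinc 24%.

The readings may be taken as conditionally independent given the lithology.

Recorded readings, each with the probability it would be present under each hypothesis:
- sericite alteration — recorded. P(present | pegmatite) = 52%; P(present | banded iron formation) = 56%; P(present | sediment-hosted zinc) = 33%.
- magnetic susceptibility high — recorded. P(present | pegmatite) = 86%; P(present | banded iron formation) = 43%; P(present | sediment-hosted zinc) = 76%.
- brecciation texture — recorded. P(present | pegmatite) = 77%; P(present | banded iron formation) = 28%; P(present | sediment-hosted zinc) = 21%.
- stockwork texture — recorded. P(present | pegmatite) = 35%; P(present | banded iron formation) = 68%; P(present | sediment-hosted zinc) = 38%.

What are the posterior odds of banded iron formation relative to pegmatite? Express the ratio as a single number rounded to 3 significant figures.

0.155

Unnormalized posterior weight (prior times the reading likelihoods) for each of the two hypotheses:
  banded iron formation: 0.22 × 0.56 × 0.43 × 0.28 × 0.68 = 0.010087
  pegmatite: 0.54 × 0.52 × 0.86 × 0.77 × 0.35 = 0.065081
Odds(banded iron formation : pegmatite) = 0.010087 / 0.065081 ≈ 0.155.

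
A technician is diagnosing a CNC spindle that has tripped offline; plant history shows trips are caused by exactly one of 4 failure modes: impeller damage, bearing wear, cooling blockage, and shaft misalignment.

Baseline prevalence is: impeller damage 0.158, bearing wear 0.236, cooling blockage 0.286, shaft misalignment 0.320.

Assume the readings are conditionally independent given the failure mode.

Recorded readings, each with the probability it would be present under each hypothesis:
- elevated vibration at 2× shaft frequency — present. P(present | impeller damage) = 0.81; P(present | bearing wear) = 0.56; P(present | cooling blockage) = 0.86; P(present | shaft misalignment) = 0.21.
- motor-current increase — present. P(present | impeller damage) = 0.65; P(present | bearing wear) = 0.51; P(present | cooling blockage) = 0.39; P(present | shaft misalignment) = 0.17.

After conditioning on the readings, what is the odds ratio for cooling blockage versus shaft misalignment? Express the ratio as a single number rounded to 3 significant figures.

8.40

Posterior odds equal prior odds times the likelihood ratio; only the two competing hypotheses matter.
  cooling blockage: 0.286 × 0.86 × 0.39 = 0.095924
  shaft misalignment: 0.320 × 0.21 × 0.17 = 0.011424
Odds(cooling blockage : shaft misalignment) = 0.095924 / 0.011424 ≈ 8.40.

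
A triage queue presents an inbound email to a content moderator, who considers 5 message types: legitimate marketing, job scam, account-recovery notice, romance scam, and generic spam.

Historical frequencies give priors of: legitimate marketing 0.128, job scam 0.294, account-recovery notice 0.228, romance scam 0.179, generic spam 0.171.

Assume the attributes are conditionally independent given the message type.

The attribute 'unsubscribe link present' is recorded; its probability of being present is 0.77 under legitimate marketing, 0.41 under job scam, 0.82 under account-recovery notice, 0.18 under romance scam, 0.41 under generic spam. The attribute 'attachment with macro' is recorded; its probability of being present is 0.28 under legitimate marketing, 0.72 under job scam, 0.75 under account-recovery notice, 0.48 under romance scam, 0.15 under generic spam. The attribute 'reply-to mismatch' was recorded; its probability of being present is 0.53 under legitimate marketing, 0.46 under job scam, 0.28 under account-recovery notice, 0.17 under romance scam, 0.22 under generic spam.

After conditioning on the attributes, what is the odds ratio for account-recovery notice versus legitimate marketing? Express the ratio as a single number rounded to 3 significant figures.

2.68

The normalizing constant cancels in an odds ratio, so compute prior × likelihood for the two hypotheses only:
  account-recovery notice: 0.228 × 0.82 × 0.75 × 0.28 = 0.039262
  legitimate marketing: 0.128 × 0.77 × 0.28 × 0.53 = 0.014626
Posterior odds = 0.039262 / 0.014626 ≈ 2.68.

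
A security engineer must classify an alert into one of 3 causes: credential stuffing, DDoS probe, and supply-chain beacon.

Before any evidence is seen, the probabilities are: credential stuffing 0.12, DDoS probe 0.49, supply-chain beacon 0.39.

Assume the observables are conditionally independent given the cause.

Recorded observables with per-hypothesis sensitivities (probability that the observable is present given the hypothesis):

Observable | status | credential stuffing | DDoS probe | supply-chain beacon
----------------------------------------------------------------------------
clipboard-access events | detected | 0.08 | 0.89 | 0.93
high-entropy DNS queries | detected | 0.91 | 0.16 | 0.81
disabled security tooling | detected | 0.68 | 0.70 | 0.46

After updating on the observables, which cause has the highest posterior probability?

supply-chain beacon

By Bayes' rule with conditional independence, the unnormalized weight for each hypothesis is prior × ∏ likelihoods:
  credential stuffing: 0.12 × 0.08 × 0.91 × 0.68 = 0.0059405
  DDoS probe: 0.49 × 0.89 × 0.16 × 0.70 = 0.048843
  supply-chain beacon: 0.39 × 0.93 × 0.81 × 0.46 = 0.13514
The unnormalized weights sum to 0.18993.
P(credential stuffing | evidence) ≈ 0.0059405 / 0.18993 ≈ 0.031
P(DDoS probe | evidence) ≈ 0.048843 / 0.18993 ≈ 0.257
P(supply-chain beacon | evidence) ≈ 0.13514 / 0.18993 ≈ 0.712
The largest is 0.712, so supply-chain beacon is most probable.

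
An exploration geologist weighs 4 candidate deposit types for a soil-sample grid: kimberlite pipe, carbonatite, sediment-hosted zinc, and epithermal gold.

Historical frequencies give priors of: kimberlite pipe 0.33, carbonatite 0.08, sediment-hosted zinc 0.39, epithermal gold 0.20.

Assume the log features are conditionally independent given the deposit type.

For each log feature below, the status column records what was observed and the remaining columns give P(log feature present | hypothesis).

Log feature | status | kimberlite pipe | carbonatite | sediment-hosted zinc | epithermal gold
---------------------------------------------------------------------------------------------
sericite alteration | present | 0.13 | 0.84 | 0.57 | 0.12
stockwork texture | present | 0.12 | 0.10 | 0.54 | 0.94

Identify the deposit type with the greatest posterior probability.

sediment-hosted zinc

By Bayes' rule with conditional independence, the unnormalized weight for each hypothesis is prior × ∏ likelihoods:
  kimberlite pipe: 0.33 × 0.13 × 0.12 = 0.005148
  carbonatite: 0.08 × 0.84 × 0.10 = 0.00672
  sediment-hosted zinc: 0.39 × 0.57 × 0.54 = 0.12004
  epithermal gold: 0.20 × 0.12 × 0.94 = 0.02256
Marginal likelihood of the evidence = 0.15447.
P(kimberlite pipe | evidence) ≈ 0.005148 / 0.15447 ≈ 0.033
P(carbonatite | evidence) ≈ 0.00672 / 0.15447 ≈ 0.044
P(sediment-hosted zinc | evidence) ≈ 0.12004 / 0.15447 ≈ 0.777
P(epithermal gold | evidence) ≈ 0.02256 / 0.15447 ≈ 0.146
The largest is 0.777, so sediment-hosted zinc is most probable.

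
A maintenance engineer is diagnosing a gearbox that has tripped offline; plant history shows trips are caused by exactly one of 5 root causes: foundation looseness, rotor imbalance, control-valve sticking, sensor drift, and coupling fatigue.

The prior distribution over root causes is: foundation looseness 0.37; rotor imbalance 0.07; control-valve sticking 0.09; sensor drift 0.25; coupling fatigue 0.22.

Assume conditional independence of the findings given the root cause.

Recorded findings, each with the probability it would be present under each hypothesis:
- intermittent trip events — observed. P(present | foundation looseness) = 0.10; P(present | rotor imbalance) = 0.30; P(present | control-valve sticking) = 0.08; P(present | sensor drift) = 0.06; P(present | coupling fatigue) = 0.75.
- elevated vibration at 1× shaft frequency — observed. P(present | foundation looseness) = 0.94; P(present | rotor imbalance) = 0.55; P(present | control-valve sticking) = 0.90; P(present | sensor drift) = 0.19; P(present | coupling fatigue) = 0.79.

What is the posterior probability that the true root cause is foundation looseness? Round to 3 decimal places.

By Bayes' rule with conditional independence, the unnormalized weight for each hypothesis is prior × ∏ likelihoods:
  foundation looseness: 0.37 × 0.10 × 0.94 = 0.03478
  rotor imbalance: 0.07 × 0.30 × 0.55 = 0.01155
  control-valve sticking: 0.09 × 0.08 × 0.90 = 0.00648
  sensor drift: 0.25 × 0.06 × 0.19 = 0.00285
  coupling fatigue: 0.22 × 0.75 × 0.79 = 0.13035
Normalizing constant Z = 0.03478 + 0.01155 + 0.00648 + 0.00285 + 0.13035 = 0.18601.
P(foundation looseness | evidence) = 0.03478 / 0.18601 ≈ 0.187.

0.187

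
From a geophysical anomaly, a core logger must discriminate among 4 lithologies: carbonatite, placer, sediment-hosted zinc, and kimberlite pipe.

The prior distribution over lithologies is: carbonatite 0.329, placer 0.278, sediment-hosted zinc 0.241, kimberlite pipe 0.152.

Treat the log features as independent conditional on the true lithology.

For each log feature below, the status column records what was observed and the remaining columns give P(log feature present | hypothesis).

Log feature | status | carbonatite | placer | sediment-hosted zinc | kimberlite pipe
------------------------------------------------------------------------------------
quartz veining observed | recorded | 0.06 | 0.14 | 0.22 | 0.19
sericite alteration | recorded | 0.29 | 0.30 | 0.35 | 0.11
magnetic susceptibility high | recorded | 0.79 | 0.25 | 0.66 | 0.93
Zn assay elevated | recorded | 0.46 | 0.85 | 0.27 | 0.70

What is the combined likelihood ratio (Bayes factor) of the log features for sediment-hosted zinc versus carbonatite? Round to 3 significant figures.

2.17

Take the product of per-log feature likelihoods under each hypothesis, then divide.
  sediment-hosted zinc: 0.22 × 0.35 × 0.66 × 0.27 = 0.013721
  carbonatite: 0.06 × 0.29 × 0.79 × 0.46 = 0.0063232
Bayes factor = 0.013721 / 0.0063232 ≈ 2.17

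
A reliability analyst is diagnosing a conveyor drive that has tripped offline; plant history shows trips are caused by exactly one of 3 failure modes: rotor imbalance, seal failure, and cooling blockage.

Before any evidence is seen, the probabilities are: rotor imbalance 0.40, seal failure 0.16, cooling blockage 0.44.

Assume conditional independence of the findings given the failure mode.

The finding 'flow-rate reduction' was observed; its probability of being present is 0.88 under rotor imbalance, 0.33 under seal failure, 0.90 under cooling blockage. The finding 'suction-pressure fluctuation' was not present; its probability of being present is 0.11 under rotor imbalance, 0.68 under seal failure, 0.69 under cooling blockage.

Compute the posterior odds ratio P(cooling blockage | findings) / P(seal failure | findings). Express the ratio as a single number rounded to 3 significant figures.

The normalizing constant cancels in an odds ratio, so compute prior × likelihood for the two hypotheses only (using 1 − P(present | H) for each absent finding):
  cooling blockage: 0.44 × 0.90 × (1 − 0.69) = 0.12276
  seal failure: 0.16 × 0.33 × (1 − 0.68) = 0.016896
Odds(cooling blockage : seal failure) = 0.12276 / 0.016896 ≈ 7.27.

7.27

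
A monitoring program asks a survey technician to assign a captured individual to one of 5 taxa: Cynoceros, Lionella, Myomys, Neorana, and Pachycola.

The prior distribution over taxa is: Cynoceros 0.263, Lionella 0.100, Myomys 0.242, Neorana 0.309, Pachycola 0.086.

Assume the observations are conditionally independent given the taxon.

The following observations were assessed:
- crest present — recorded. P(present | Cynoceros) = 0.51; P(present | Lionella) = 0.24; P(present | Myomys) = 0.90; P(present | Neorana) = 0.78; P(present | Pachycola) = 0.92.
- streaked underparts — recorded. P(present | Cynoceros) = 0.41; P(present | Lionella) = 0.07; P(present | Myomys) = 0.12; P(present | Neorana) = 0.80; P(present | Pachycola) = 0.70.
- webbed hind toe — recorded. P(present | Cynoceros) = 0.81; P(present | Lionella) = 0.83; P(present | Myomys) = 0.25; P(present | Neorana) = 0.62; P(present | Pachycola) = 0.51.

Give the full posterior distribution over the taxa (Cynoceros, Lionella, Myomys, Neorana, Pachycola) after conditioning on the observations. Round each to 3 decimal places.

0.222, 0.007, 0.033, 0.597, 0.141

For each hypothesis, the unnormalized posterior weight is prior × product of the observation likelihoods:
  Cynoceros: 0.263 × 0.51 × 0.41 × 0.81 = 0.044545
  Lionella: 0.100 × 0.24 × 0.07 × 0.83 = 0.0013944
  Myomys: 0.242 × 0.90 × 0.12 × 0.25 = 0.006534
  Neorana: 0.309 × 0.78 × 0.80 × 0.62 = 0.11955
  Pachycola: 0.086 × 0.92 × 0.70 × 0.51 = 0.028246
Marginal likelihood of the evidence = 0.20026.
P(Cynoceros | evidence) = 0.044545 / 0.20026 ≈ 0.222
P(Lionella | evidence) = 0.0013944 / 0.20026 ≈ 0.007
P(Myomys | evidence) = 0.006534 / 0.20026 ≈ 0.033
P(Neorana | evidence) = 0.11955 / 0.20026 ≈ 0.597
P(Pachycola | evidence) = 0.028246 / 0.20026 ≈ 0.141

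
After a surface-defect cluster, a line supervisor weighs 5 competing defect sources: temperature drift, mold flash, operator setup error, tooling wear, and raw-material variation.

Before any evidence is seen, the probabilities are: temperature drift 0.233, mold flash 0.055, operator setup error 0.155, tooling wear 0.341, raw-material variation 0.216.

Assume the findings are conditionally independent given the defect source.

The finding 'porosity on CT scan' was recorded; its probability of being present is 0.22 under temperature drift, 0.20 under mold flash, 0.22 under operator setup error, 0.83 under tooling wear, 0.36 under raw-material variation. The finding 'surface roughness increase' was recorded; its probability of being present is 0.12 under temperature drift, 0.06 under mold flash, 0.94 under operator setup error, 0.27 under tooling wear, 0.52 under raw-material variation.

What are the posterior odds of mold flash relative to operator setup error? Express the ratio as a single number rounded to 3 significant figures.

0.0206

Unnormalized posterior weight (prior times the finding likelihoods) for each of the two hypotheses:
  mold flash: 0.055 × 0.20 × 0.06 = 0.00066
  operator setup error: 0.155 × 0.22 × 0.94 = 0.032054
Odds(mold flash : operator setup error) = 0.00066 / 0.032054 ≈ 0.0206.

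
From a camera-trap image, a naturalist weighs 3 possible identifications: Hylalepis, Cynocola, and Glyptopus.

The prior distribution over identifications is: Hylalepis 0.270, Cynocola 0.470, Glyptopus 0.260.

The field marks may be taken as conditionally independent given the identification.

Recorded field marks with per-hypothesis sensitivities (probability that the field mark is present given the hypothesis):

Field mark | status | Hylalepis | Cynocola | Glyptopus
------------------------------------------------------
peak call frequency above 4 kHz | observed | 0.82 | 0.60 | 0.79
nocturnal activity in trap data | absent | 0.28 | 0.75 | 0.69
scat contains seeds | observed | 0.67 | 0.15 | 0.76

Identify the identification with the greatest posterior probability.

By Bayes' rule with conditional independence, the unnormalized weight for each hypothesis is prior × ∏ likelihoods (using 1 − P(present | H) for each absent field mark):
  Hylalepis: 0.270 × 0.82 × (1 − 0.28) × 0.67 = 0.1068
  Cynocola: 0.470 × 0.60 × (1 − 0.75) × 0.15 = 0.010575
  Glyptopus: 0.260 × 0.79 × (1 − 0.69) × 0.76 = 0.048392
Normalizing constant Z = 0.1068 + 0.010575 + 0.048392 = 0.16577.
P(Hylalepis | evidence) ≈ 0.1068 / 0.16577 ≈ 0.644
P(Cynocola | evidence) ≈ 0.010575 / 0.16577 ≈ 0.064
P(Glyptopus | evidence) ≈ 0.048392 / 0.16577 ≈ 0.292
The largest is 0.644, so Hylalepis is most probable.

Hylalepis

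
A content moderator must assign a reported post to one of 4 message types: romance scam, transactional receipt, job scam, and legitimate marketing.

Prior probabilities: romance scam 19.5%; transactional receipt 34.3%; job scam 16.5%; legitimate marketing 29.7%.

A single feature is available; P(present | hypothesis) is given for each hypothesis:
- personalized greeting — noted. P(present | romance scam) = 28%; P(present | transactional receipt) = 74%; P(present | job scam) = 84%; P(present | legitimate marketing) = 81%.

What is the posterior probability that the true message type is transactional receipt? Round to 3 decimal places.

By Bayes' rule, the unnormalized weight for each hypothesis is prior × likelihood:
  romance scam: 0.195 × 0.28 = 0.0546
  transactional receipt: 0.343 × 0.74 = 0.25382
  job scam: 0.165 × 0.84 = 0.1386
  legitimate marketing: 0.297 × 0.81 = 0.24057
Normalizing constant Z = 0.0546 + 0.25382 + 0.1386 + 0.24057 = 0.68759.
P(transactional receipt | evidence) = 0.25382 / 0.68759 ≈ 0.369.

0.369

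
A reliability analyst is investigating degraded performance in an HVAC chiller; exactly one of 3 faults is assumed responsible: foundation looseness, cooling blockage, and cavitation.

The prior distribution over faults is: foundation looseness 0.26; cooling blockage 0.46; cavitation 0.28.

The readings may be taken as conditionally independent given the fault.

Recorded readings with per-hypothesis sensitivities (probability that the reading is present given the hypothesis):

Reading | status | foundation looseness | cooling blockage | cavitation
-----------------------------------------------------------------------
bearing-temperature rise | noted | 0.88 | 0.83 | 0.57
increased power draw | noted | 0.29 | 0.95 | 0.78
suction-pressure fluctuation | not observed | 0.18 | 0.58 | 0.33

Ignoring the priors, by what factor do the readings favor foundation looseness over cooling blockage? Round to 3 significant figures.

0.632

Joint likelihood of the reading pattern under each hypothesis (using 1 − P(present | H) for each absent reading):
  foundation looseness: 0.88 × 0.29 × (1 − 0.18) = 0.20926
  cooling blockage: 0.83 × 0.95 × (1 − 0.58) = 0.33117
Bayes factor = 0.20926 / 0.33117 ≈ 0.632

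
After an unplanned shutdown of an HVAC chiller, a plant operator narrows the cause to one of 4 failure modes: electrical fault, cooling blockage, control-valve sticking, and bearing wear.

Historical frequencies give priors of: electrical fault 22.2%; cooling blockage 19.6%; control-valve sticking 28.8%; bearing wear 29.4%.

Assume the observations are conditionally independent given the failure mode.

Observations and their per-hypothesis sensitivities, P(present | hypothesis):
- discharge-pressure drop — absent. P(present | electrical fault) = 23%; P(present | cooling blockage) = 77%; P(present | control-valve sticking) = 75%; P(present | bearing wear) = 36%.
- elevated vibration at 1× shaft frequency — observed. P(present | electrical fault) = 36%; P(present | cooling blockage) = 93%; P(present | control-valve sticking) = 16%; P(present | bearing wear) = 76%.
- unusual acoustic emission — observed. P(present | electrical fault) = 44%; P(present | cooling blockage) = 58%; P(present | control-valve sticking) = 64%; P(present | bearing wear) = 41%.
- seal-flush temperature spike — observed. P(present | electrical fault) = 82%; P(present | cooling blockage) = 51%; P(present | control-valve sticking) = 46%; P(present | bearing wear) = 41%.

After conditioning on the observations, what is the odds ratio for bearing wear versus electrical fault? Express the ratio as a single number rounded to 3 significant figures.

1.08

Unnormalized posterior weight (prior times the observation likelihoods) for each of the two hypotheses (using 1 − P(present | H) for each absent observation):
  bearing wear: 0.294 × (1 − 0.36) × 0.76 × 0.41 × 0.41 = 0.024039
  electrical fault: 0.222 × (1 − 0.23) × 0.36 × 0.44 × 0.82 = 0.022203
Posterior odds = 0.024039 / 0.022203 ≈ 1.08.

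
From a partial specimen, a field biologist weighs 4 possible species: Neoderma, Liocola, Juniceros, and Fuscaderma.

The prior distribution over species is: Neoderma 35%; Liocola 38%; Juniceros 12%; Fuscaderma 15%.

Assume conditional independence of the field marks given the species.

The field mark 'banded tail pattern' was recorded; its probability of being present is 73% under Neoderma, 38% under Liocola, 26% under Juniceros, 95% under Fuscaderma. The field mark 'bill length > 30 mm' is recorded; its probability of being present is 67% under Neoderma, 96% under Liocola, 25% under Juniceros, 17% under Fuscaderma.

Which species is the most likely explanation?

Neoderma

By Bayes' rule with conditional independence, the unnormalized weight for each hypothesis is prior × ∏ likelihoods:
  Neoderma: 0.35 × 0.73 × 0.67 = 0.17119
  Liocola: 0.38 × 0.38 × 0.96 = 0.13862
  Juniceros: 0.12 × 0.26 × 0.25 = 0.0078
  Fuscaderma: 0.15 × 0.95 × 0.17 = 0.024225
Normalizing constant Z = 0.17119 + 0.13862 + 0.0078 + 0.024225 = 0.34183.
P(Neoderma | evidence) ≈ 0.17119 / 0.34183 ≈ 0.501
P(Liocola | evidence) ≈ 0.13862 / 0.34183 ≈ 0.406
P(Juniceros | evidence) ≈ 0.0078 / 0.34183 ≈ 0.023
P(Fuscaderma | evidence) ≈ 0.024225 / 0.34183 ≈ 0.071
The largest is 0.501, so Neoderma is most probable.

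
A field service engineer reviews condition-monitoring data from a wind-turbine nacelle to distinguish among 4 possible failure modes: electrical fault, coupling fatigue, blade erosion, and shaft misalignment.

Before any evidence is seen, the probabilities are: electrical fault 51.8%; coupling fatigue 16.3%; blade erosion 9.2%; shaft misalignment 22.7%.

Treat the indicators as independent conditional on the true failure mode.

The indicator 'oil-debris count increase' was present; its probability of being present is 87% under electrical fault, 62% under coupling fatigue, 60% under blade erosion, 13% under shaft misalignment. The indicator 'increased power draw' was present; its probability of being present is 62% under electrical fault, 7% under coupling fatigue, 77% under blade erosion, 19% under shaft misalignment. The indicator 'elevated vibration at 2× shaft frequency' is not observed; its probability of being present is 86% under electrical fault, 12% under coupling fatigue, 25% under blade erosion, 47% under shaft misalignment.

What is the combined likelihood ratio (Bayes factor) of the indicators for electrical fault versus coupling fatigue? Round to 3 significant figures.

1.98

Take the product of per-indicator likelihoods under each hypothesis (using 1 − P(present | H) for each absent indicator), then divide.
  electrical fault: 0.87 × 0.62 × (1 − 0.86) = 0.075516
  coupling fatigue: 0.62 × 0.07 × (1 − 0.12) = 0.038192
Bayes factor = 0.075516 / 0.038192 ≈ 1.98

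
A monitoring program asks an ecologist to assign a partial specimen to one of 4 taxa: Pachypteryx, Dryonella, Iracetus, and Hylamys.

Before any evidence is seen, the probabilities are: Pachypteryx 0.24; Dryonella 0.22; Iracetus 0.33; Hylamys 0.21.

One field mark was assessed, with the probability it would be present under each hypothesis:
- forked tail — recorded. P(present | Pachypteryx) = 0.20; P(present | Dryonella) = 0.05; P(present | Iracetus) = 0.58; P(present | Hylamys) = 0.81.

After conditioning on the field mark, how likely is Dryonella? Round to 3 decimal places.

0.026

By Bayes' rule, the unnormalized weight for each hypothesis is prior × likelihood:
  Pachypteryx: 0.24 × 0.20 = 0.048
  Dryonella: 0.22 × 0.05 = 0.011
  Iracetus: 0.33 × 0.58 = 0.1914
  Hylamys: 0.21 × 0.81 = 0.1701
Normalizing constant Z = 0.048 + 0.011 + 0.1914 + 0.1701 = 0.4205.
P(Dryonella | evidence) = 0.011 / 0.4205 ≈ 0.026.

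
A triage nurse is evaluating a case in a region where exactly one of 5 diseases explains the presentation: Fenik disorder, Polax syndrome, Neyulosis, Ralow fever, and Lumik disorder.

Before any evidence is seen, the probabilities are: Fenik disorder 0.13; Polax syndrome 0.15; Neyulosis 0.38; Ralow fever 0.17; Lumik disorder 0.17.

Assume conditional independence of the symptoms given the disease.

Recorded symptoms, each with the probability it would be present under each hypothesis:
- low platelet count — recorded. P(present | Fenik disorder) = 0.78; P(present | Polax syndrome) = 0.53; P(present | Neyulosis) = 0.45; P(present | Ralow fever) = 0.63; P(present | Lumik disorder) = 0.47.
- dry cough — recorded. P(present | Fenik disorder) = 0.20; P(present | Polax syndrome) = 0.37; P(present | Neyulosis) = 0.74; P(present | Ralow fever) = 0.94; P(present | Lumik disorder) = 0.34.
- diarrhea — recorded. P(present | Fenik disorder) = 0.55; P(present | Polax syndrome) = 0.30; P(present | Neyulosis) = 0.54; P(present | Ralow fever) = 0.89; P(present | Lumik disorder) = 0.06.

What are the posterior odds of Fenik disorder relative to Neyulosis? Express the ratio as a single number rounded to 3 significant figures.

The normalizing constant cancels in an odds ratio, so compute prior × likelihood for the two hypotheses only:
  Fenik disorder: 0.13 × 0.78 × 0.20 × 0.55 = 0.011154
  Neyulosis: 0.38 × 0.45 × 0.74 × 0.54 = 0.068332
Posterior odds = 0.011154 / 0.068332 ≈ 0.163.

0.163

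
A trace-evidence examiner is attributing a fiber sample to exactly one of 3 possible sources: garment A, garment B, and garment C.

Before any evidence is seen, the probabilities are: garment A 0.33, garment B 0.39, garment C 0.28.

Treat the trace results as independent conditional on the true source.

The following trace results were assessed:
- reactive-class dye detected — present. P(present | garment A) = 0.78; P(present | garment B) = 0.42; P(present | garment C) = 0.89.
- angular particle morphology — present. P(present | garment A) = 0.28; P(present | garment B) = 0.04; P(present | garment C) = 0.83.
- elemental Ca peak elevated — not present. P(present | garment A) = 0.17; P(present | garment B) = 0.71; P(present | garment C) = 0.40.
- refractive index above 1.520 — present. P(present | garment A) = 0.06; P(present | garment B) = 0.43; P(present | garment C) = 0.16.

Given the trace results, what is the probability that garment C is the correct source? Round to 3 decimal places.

0.818

By Bayes' rule with conditional independence, the unnormalized weight for each hypothesis is prior × ∏ likelihoods (using 1 − P(present | H) for each absent trace result):
  garment A: 0.33 × 0.78 × 0.28 × (1 − 0.17) × 0.06 = 0.0035892
  garment B: 0.39 × 0.42 × 0.04 × (1 − 0.71) × 0.43 = 0.00081703
  garment C: 0.28 × 0.89 × 0.83 × (1 − 0.40) × 0.16 = 0.019856
Marginal likelihood of the evidence = 0.024262.
P(garment C | evidence) = 0.019856 / 0.024262 ≈ 0.818.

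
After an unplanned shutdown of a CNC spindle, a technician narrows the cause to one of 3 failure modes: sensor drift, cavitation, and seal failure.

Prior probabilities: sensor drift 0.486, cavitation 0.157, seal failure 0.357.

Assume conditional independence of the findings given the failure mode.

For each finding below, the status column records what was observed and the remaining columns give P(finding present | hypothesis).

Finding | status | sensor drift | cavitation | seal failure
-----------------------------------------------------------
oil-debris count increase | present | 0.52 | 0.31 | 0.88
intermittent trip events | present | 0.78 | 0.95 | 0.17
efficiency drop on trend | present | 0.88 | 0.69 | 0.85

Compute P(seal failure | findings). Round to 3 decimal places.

0.181

By Bayes' rule with conditional independence, the unnormalized weight for each hypothesis is prior × ∏ likelihoods:
  sensor drift: 0.486 × 0.52 × 0.78 × 0.88 = 0.17347
  cavitation: 0.157 × 0.31 × 0.95 × 0.69 = 0.031903
  seal failure: 0.357 × 0.88 × 0.17 × 0.85 = 0.045396
Marginal likelihood of the evidence = 0.25077.
P(seal failure | evidence) = 0.045396 / 0.25077 ≈ 0.181.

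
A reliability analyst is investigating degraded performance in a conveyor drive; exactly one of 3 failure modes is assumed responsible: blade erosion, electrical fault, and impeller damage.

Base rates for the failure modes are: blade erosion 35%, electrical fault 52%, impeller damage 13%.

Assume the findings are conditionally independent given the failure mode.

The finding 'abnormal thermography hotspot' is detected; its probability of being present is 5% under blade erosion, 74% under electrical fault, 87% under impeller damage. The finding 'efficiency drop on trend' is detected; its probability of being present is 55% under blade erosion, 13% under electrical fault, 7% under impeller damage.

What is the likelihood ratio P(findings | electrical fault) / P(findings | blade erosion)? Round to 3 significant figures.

The Bayes factor is the ratio of the joint likelihoods of the evidence pattern under the two hypotheses.
  electrical fault: 0.74 × 0.13 = 0.0962
  blade erosion: 0.05 × 0.55 = 0.0275
Bayes factor = 0.0962 / 0.0275 ≈ 3.50

3.50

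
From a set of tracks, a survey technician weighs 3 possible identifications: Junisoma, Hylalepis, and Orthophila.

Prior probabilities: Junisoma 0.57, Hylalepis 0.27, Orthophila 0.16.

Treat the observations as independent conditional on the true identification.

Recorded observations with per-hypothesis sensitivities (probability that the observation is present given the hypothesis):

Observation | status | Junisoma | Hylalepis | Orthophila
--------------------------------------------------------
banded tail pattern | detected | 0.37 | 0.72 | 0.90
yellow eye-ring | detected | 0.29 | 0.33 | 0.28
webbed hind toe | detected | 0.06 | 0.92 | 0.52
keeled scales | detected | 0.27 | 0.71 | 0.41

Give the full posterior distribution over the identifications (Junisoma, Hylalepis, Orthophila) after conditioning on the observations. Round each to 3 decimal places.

By Bayes' rule with conditional independence, the unnormalized weight for each hypothesis is prior × ∏ likelihoods:
  Junisoma: 0.57 × 0.37 × 0.29 × 0.06 × 0.27 = 0.00099081
  Hylalepis: 0.27 × 0.72 × 0.33 × 0.92 × 0.71 = 0.041904
  Orthophila: 0.16 × 0.90 × 0.28 × 0.52 × 0.41 = 0.0085962
Marginal likelihood of the evidence = 0.051491.
P(Junisoma | evidence) = 0.00099081 / 0.051491 ≈ 0.019
P(Hylalepis | evidence) = 0.041904 / 0.051491 ≈ 0.814
P(Orthophila | evidence) = 0.0085962 / 0.051491 ≈ 0.167

0.019, 0.814, 0.167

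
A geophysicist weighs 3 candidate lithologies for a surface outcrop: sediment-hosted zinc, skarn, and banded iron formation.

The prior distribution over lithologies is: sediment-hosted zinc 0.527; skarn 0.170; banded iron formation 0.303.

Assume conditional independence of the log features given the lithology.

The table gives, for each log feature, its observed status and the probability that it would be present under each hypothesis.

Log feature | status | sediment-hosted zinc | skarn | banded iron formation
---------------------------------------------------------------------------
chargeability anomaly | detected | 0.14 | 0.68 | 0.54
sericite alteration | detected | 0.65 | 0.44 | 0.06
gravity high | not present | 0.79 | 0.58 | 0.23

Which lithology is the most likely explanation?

skarn

By Bayes' rule with conditional independence, the unnormalized weight for each hypothesis is prior × ∏ likelihoods (using 1 − P(present | H) for each absent log feature):
  sediment-hosted zinc: 0.527 × 0.14 × 0.65 × (1 − 0.79) = 0.010071
  skarn: 0.170 × 0.68 × 0.44 × (1 − 0.58) = 0.021363
  banded iron formation: 0.303 × 0.54 × 0.06 × (1 − 0.23) = 0.0075592
Normalizing constant Z = 0.010071 + 0.021363 + 0.0075592 = 0.038993.
P(sediment-hosted zinc | evidence) ≈ 0.010071 / 0.038993 ≈ 0.258
P(skarn | evidence) ≈ 0.021363 / 0.038993 ≈ 0.548
P(banded iron formation | evidence) ≈ 0.0075592 / 0.038993 ≈ 0.194
The largest is 0.548, so skarn is most probable.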